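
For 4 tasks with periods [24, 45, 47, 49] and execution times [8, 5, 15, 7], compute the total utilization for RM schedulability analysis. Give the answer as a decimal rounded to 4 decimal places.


Compute individual utilizations (exact fractions):
  Task 1: C/T = 8/24 = 1/3 (approx. 0.3333)
  Task 2: C/T = 5/45 = 1/9 (approx. 0.1111)
  Task 3: C/T = 15/47 (approx. 0.3191)
  Task 4: C/T = 7/49 = 1/7 (approx. 0.1429)
Total utilization U = 1/3 + 1/9 + 15/47 + 1/7 = 2684/2961
Rounded to 4 decimal places: U = 0.9065
RM (Liu & Layland) bound for 4 tasks = 0.756828; compare with U = 2684/2961 (approx. 0.906451)
bound < U <= 1, so the RM sufficient condition is not met (inconclusive; an exact test such as response-time analysis is needed).

0.9065


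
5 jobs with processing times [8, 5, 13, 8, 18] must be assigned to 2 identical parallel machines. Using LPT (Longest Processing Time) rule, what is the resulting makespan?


Sort jobs in decreasing order (LPT): [18, 13, 8, 8, 5]
Assign each job to the least loaded machine:
  Machine 1: jobs [18, 8], load = 26
  Machine 2: jobs [13, 8, 5], load = 26
Makespan = max load = 26

26


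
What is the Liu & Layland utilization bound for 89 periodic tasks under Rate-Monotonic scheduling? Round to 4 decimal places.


Compute 2^(1/89) = 1.0078185773
Subtract 1: 1.0078185773 - 1 = 0.0078185773
Multiply by n: 89 * 0.0078185773 = 0.6958533797
Round to 4 dp: 0.6959

0.6959


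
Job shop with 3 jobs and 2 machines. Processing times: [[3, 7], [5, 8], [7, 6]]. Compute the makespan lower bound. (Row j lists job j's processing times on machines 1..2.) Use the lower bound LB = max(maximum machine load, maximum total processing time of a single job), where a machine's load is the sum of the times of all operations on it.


Machine loads:
  Machine 1: 3 + 5 + 7 = 15
  Machine 2: 7 + 8 + 6 = 21
Max machine load = 21
Job totals:
  Job 1: 10
  Job 2: 13
  Job 3: 13
Max job total = 13
Lower bound = max(21, 13) = 21

21


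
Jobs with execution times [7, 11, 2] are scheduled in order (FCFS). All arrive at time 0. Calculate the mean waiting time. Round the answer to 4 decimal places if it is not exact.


FCFS order (as given): [7, 11, 2]
Waiting times:
  Job 1: wait = 0
  Job 2: wait = 7
  Job 3: wait = 18
Sum of waiting times = 25
Average waiting time = 25/3 = 8.3333

8.3333


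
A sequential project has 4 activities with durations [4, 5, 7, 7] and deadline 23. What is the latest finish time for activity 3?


LF(activity 3) = deadline - sum of successor durations
Successors: activities 4 through 4 with durations [7]
Sum of successor durations = 7
LF = 23 - 7 = 16

16


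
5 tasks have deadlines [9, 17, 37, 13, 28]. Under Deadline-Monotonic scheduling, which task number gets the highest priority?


Sort tasks by relative deadline (ascending):
  Task 1: deadline = 9
  Task 4: deadline = 13
  Task 2: deadline = 17
  Task 5: deadline = 28
  Task 3: deadline = 37
Priority order (highest first): [1, 4, 2, 5, 3]
Highest priority task = 1

1


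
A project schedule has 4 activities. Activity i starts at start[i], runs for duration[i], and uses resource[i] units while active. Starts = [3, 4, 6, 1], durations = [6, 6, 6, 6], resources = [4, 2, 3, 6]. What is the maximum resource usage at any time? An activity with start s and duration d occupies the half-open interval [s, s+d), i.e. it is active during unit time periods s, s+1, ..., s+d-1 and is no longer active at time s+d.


Each activity i is active on [start_i, start_i + duration_i).
Compute total resource usage per time slot:
  t=0: active resources = [], total = 0
  t=1: active resources = [6], total = 6
  t=2: active resources = [6], total = 6
  t=3: active resources = [4, 6], total = 10
  t=4: active resources = [4, 2, 6], total = 12
  t=5: active resources = [4, 2, 6], total = 12
  t=6: active resources = [4, 2, 3, 6], total = 15
  t=7: active resources = [4, 2, 3], total = 9
  t=8: active resources = [4, 2, 3], total = 9
  t=9: active resources = [2, 3], total = 5
  t=10: active resources = [3], total = 3
  t=11: active resources = [3], total = 3
Peak resource demand = 15

15


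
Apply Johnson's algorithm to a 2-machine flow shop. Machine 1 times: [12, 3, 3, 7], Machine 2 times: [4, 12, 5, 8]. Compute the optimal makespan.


Apply Johnson's rule:
  Group 1 (a <= b): [(2, 3, 12), (3, 3, 5), (4, 7, 8)]
  Group 2 (a > b): [(1, 12, 4)]
Optimal job order: [2, 3, 4, 1]
Schedule:
  Job 2: M1 done at 3, M2 done at 15
  Job 3: M1 done at 6, M2 done at 20
  Job 4: M1 done at 13, M2 done at 28
  Job 1: M1 done at 25, M2 done at 32
Makespan = 32

32


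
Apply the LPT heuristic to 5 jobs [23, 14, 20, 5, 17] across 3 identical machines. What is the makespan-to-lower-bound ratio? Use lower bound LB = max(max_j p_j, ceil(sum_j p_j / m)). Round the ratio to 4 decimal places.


LPT order: [23, 20, 17, 14, 5]
Machine loads after assignment: [23, 25, 31]
LPT makespan = 31
Lower bound = max(max_job, ceil(total/3)) = max(23, 27) = 27
Ratio = 31 / 27 = 1.1481

1.1481


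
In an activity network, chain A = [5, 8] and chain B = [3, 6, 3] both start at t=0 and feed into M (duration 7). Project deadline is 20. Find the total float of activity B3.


Forward pass: ES(B3) = sum of predecessors on chain B = 9
EF = ES + duration = 9 + 3 = 12
Backward pass: LF(M) = deadline = 20; LS(M) = 20 - 7 = 13
LF(B3) = LS(M) - sum(successors on chain B) = 13 - 0 = 13
LS = LF - duration = 13 - 3 = 10
Total float = LS - ES = 10 - 9 = 1

1


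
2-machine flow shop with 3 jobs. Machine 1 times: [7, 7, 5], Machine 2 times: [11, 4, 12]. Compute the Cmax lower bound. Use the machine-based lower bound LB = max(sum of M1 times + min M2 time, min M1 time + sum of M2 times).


LB1 = sum(M1 times) + min(M2 times) = 19 + 4 = 23
LB2 = min(M1 times) + sum(M2 times) = 5 + 27 = 32
Lower bound = max(LB1, LB2) = max(23, 32) = 32

32


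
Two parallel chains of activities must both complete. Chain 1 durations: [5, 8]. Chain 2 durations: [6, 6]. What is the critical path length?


Path A total = 5 + 8 = 13
Path B total = 6 + 6 = 12
Critical path = longest path = max(13, 12) = 13

13


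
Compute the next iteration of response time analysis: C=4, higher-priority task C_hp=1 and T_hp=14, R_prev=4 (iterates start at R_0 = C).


R_next = C + ceil(R_prev / T_hp) * C_hp
ceil(4 / 14) = ceil(0.2857) = 1
Interference = 1 * 1 = 1
R_next = 4 + 1 = 5

5


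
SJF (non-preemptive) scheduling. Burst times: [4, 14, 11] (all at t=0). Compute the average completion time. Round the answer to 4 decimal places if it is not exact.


SJF order (ascending): [4, 11, 14]
Completion times:
  Job 1: burst=4, C=4
  Job 2: burst=11, C=15
  Job 3: burst=14, C=29
Average completion = 48/3 = 16.0

16.0


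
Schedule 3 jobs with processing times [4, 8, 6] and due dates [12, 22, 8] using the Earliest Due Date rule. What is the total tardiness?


Sort by due date (EDD order): [(6, 8), (4, 12), (8, 22)]
Compute completion times and tardiness:
  Job 1: p=6, d=8, C=6, tardiness=max(0,6-8)=0
  Job 2: p=4, d=12, C=10, tardiness=max(0,10-12)=0
  Job 3: p=8, d=22, C=18, tardiness=max(0,18-22)=0
Total tardiness = 0

0


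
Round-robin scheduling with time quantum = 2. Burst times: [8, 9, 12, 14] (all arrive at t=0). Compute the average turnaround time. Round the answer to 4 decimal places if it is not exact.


Time quantum = 2
Execution trace:
  J1 runs 2 units, time = 2
  J2 runs 2 units, time = 4
  J3 runs 2 units, time = 6
  J4 runs 2 units, time = 8
  J1 runs 2 units, time = 10
  J2 runs 2 units, time = 12
  J3 runs 2 units, time = 14
  J4 runs 2 units, time = 16
  J1 runs 2 units, time = 18
  J2 runs 2 units, time = 20
  J3 runs 2 units, time = 22
  J4 runs 2 units, time = 24
  J1 runs 2 units, time = 26
  J2 runs 2 units, time = 28
  J3 runs 2 units, time = 30
  J4 runs 2 units, time = 32
  J2 runs 1 units, time = 33
  J3 runs 2 units, time = 35
  J4 runs 2 units, time = 37
  J3 runs 2 units, time = 39
  J4 runs 2 units, time = 41
  J4 runs 2 units, time = 43
Finish times: [26, 33, 39, 43]
Average turnaround = 141/4 = 35.25

35.25


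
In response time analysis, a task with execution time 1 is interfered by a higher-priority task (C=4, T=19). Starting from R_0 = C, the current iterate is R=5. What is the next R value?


R_next = C + ceil(R_prev / T_hp) * C_hp
ceil(5 / 19) = ceil(0.2632) = 1
Interference = 1 * 4 = 4
R_next = 1 + 4 = 5
R_next = R_prev, so the iteration has converged (response time = 5).

5


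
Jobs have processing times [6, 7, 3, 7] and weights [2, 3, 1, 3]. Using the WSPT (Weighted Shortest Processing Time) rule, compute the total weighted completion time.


Compute p/w ratios and sort ascending (WSPT): [(7, 3), (7, 3), (6, 2), (3, 1)]
Compute weighted completion times:
  Job (p=7,w=3): C=7, w*C=3*7=21
  Job (p=7,w=3): C=14, w*C=3*14=42
  Job (p=6,w=2): C=20, w*C=2*20=40
  Job (p=3,w=1): C=23, w*C=1*23=23
Total weighted completion time = 126

126


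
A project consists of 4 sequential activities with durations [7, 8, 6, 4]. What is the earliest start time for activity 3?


Activity 3 starts after activities 1 through 2 complete.
Predecessor durations: [7, 8]
ES = 7 + 8 = 15

15


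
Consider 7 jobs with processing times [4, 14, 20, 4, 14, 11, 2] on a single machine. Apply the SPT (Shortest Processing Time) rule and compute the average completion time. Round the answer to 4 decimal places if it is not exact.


Sort jobs by processing time (SPT order): [2, 4, 4, 11, 14, 14, 20]
Compute completion times sequentially:
  Job 1: processing = 2, completes at 2
  Job 2: processing = 4, completes at 6
  Job 3: processing = 4, completes at 10
  Job 4: processing = 11, completes at 21
  Job 5: processing = 14, completes at 35
  Job 6: processing = 14, completes at 49
  Job 7: processing = 20, completes at 69
Sum of completion times = 192
Average completion time = 192/7 = 27.4286

27.4286


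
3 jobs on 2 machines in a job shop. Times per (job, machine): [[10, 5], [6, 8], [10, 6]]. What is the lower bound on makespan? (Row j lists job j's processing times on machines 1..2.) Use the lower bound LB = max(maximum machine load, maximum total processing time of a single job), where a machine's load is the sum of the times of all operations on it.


Machine loads:
  Machine 1: 10 + 6 + 10 = 26
  Machine 2: 5 + 8 + 6 = 19
Max machine load = 26
Job totals:
  Job 1: 15
  Job 2: 14
  Job 3: 16
Max job total = 16
Lower bound = max(26, 16) = 26

26


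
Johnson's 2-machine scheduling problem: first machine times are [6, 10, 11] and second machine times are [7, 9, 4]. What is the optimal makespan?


Apply Johnson's rule:
  Group 1 (a <= b): [(1, 6, 7)]
  Group 2 (a > b): [(2, 10, 9), (3, 11, 4)]
Optimal job order: [1, 2, 3]
Schedule:
  Job 1: M1 done at 6, M2 done at 13
  Job 2: M1 done at 16, M2 done at 25
  Job 3: M1 done at 27, M2 done at 31
Makespan = 31

31


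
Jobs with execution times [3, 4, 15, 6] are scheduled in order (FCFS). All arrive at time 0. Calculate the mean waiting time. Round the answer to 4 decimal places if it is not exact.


FCFS order (as given): [3, 4, 15, 6]
Waiting times:
  Job 1: wait = 0
  Job 2: wait = 3
  Job 3: wait = 7
  Job 4: wait = 22
Sum of waiting times = 32
Average waiting time = 32/4 = 8.0

8.0


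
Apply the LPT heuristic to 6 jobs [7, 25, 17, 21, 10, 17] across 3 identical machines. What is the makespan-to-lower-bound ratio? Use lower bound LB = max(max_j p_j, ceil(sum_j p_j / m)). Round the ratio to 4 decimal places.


LPT order: [25, 21, 17, 17, 10, 7]
Machine loads after assignment: [32, 31, 34]
LPT makespan = 34
Lower bound = max(max_job, ceil(total/3)) = max(25, 33) = 33
Ratio = 34 / 33 = 1.0303

1.0303


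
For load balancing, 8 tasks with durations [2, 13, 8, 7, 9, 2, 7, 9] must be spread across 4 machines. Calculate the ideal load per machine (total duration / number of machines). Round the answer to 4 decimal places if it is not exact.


Total processing time = 2 + 13 + 8 + 7 + 9 + 2 + 7 + 9 = 57
Number of machines = 4
Ideal balanced load = 57 / 4 = 14.25

14.25


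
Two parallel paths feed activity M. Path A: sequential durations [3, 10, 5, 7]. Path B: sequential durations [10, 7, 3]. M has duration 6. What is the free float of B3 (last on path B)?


ES(B3) = sum of predecessors on chain B = 17
EF(B3) = ES + duration = 17 + 3 = 20
Successor of B3 is M. ES(M) = max(sum(A), sum(B)) = max(25, 20) = 25
Free float = ES(successor) - EF(current) = 25 - 20 = 5

5


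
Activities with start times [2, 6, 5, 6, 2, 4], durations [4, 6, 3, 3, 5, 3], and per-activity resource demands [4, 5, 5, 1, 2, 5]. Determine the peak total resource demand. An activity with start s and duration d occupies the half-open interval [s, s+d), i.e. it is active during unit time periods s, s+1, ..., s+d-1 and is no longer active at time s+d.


Each activity i is active on [start_i, start_i + duration_i).
Compute total resource usage per time slot:
  t=0: active resources = [], total = 0
  t=1: active resources = [], total = 0
  t=2: active resources = [4, 2], total = 6
  t=3: active resources = [4, 2], total = 6
  t=4: active resources = [4, 2, 5], total = 11
  t=5: active resources = [4, 5, 2, 5], total = 16
  t=6: active resources = [5, 5, 1, 2, 5], total = 18
  t=7: active resources = [5, 5, 1], total = 11
  t=8: active resources = [5, 1], total = 6
  t=9: active resources = [5], total = 5
  t=10: active resources = [5], total = 5
  t=11: active resources = [5], total = 5
Peak resource demand = 18

18


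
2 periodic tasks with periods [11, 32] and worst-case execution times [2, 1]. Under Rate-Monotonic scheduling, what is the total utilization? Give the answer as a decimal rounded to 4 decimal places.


Compute individual utilizations (exact fractions):
  Task 1: C/T = 2/11 (approx. 0.1818)
  Task 2: C/T = 1/32 (approx. 0.0313)
Total utilization U = 2/11 + 1/32 = 75/352
Rounded to 4 decimal places: U = 0.2131
RM (Liu & Layland) bound for 2 tasks = 0.828427; compare with U = 75/352 (approx. 0.213068)
U <= bound, so schedulable by RM sufficient condition.

0.2131


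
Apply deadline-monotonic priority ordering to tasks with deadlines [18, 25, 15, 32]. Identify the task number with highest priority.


Sort tasks by relative deadline (ascending):
  Task 3: deadline = 15
  Task 1: deadline = 18
  Task 2: deadline = 25
  Task 4: deadline = 32
Priority order (highest first): [3, 1, 2, 4]
Highest priority task = 3

3


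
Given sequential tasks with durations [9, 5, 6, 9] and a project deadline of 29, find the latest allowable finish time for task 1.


LF(activity 1) = deadline - sum of successor durations
Successors: activities 2 through 4 with durations [5, 6, 9]
Sum of successor durations = 20
LF = 29 - 20 = 9

9


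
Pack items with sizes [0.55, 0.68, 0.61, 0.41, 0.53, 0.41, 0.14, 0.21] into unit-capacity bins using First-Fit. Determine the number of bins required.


Place items sequentially using First-Fit:
  Item 0.55 -> new Bin 1
  Item 0.68 -> new Bin 2
  Item 0.61 -> new Bin 3
  Item 0.41 -> Bin 1 (now 0.96)
  Item 0.53 -> new Bin 4
  Item 0.41 -> Bin 4 (now 0.94)
  Item 0.14 -> Bin 2 (now 0.82)
  Item 0.21 -> Bin 3 (now 0.82)
Total bins used = 4

4


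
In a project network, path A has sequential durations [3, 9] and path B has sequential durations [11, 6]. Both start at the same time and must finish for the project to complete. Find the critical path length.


Path A total = 3 + 9 = 12
Path B total = 11 + 6 = 17
Critical path = longest path = max(12, 17) = 17

17


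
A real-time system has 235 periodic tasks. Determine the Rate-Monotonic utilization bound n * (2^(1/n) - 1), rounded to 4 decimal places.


Compute 2^(1/235) = 1.0029539167
Subtract 1: 1.0029539167 - 1 = 0.0029539167
Multiply by n: 235 * 0.0029539167 = 0.6941704245
Round to 4 dp: 0.6942

0.6942


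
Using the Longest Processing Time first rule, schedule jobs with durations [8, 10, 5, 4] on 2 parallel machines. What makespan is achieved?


Sort jobs in decreasing order (LPT): [10, 8, 5, 4]
Assign each job to the least loaded machine:
  Machine 1: jobs [10, 4], load = 14
  Machine 2: jobs [8, 5], load = 13
Makespan = max load = 14

14


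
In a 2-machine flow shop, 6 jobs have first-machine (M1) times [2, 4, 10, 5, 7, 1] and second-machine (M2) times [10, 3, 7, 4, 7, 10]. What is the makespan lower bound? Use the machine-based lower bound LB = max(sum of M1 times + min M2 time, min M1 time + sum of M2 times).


LB1 = sum(M1 times) + min(M2 times) = 29 + 3 = 32
LB2 = min(M1 times) + sum(M2 times) = 1 + 41 = 42
Lower bound = max(LB1, LB2) = max(32, 42) = 42

42


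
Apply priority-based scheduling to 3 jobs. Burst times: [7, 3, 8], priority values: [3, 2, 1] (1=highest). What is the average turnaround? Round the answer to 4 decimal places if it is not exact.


Sort by priority (ascending = highest first):
Order: [(1, 8), (2, 3), (3, 7)]
Completion times:
  Priority 1, burst=8, C=8
  Priority 2, burst=3, C=11
  Priority 3, burst=7, C=18
Average turnaround = 37/3 = 12.3333

12.3333


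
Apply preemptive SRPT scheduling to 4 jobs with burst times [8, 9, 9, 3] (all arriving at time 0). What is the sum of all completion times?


Since all jobs arrive at t=0, SRPT equals SPT ordering.
SPT order: [3, 8, 9, 9]
Completion times:
  Job 1: p=3, C=3
  Job 2: p=8, C=11
  Job 3: p=9, C=20
  Job 4: p=9, C=29
Total completion time = 3 + 11 + 20 + 29 = 63

63


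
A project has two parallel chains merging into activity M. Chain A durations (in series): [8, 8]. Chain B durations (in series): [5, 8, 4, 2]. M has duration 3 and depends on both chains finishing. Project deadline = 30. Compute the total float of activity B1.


Forward pass: ES(B1) = sum of predecessors on chain B = 0
EF = ES + duration = 0 + 5 = 5
Backward pass: LF(M) = deadline = 30; LS(M) = 30 - 3 = 27
LF(B1) = LS(M) - sum(successors on chain B) = 27 - 14 = 13
LS = LF - duration = 13 - 5 = 8
Total float = LS - ES = 8 - 0 = 8

8


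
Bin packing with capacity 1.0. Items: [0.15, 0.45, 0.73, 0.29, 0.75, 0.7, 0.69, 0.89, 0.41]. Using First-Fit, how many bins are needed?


Place items sequentially using First-Fit:
  Item 0.15 -> new Bin 1
  Item 0.45 -> Bin 1 (now 0.6)
  Item 0.73 -> new Bin 2
  Item 0.29 -> Bin 1 (now 0.89)
  Item 0.75 -> new Bin 3
  Item 0.7 -> new Bin 4
  Item 0.69 -> new Bin 5
  Item 0.89 -> new Bin 6
  Item 0.41 -> new Bin 7
Total bins used = 7

7


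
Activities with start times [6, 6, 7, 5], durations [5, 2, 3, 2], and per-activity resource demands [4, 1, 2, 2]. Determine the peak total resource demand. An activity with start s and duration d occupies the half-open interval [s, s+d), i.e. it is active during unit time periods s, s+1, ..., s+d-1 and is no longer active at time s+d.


Each activity i is active on [start_i, start_i + duration_i).
Compute total resource usage per time slot:
  t=0: active resources = [], total = 0
  t=1: active resources = [], total = 0
  t=2: active resources = [], total = 0
  t=3: active resources = [], total = 0
  t=4: active resources = [], total = 0
  t=5: active resources = [2], total = 2
  t=6: active resources = [4, 1, 2], total = 7
  t=7: active resources = [4, 1, 2], total = 7
  t=8: active resources = [4, 2], total = 6
  t=9: active resources = [4, 2], total = 6
  t=10: active resources = [4], total = 4
Peak resource demand = 7

7


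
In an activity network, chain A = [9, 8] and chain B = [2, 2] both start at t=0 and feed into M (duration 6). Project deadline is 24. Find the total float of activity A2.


Forward pass: ES(A2) = sum of predecessors on chain A = 9
EF = ES + duration = 9 + 8 = 17
Backward pass: LF(M) = deadline = 24; LS(M) = 24 - 6 = 18
LF(A2) = LS(M) - sum(successors on chain A) = 18 - 0 = 18
LS = LF - duration = 18 - 8 = 10
Total float = LS - ES = 10 - 9 = 1

1


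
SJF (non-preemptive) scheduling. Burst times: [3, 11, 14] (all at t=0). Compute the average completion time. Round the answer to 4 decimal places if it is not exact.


SJF order (ascending): [3, 11, 14]
Completion times:
  Job 1: burst=3, C=3
  Job 2: burst=11, C=14
  Job 3: burst=14, C=28
Average completion = 45/3 = 15.0

15.0


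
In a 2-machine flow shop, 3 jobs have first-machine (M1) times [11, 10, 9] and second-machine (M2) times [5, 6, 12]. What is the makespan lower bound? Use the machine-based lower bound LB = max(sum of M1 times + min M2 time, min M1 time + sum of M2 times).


LB1 = sum(M1 times) + min(M2 times) = 30 + 5 = 35
LB2 = min(M1 times) + sum(M2 times) = 9 + 23 = 32
Lower bound = max(LB1, LB2) = max(35, 32) = 35

35


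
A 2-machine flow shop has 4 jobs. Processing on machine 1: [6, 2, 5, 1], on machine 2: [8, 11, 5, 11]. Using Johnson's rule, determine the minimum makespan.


Apply Johnson's rule:
  Group 1 (a <= b): [(4, 1, 11), (2, 2, 11), (3, 5, 5), (1, 6, 8)]
  Group 2 (a > b): []
Optimal job order: [4, 2, 3, 1]
Schedule:
  Job 4: M1 done at 1, M2 done at 12
  Job 2: M1 done at 3, M2 done at 23
  Job 3: M1 done at 8, M2 done at 28
  Job 1: M1 done at 14, M2 done at 36
Makespan = 36

36


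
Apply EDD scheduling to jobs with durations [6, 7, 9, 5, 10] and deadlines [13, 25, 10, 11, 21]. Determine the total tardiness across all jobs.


Sort by due date (EDD order): [(9, 10), (5, 11), (6, 13), (10, 21), (7, 25)]
Compute completion times and tardiness:
  Job 1: p=9, d=10, C=9, tardiness=max(0,9-10)=0
  Job 2: p=5, d=11, C=14, tardiness=max(0,14-11)=3
  Job 3: p=6, d=13, C=20, tardiness=max(0,20-13)=7
  Job 4: p=10, d=21, C=30, tardiness=max(0,30-21)=9
  Job 5: p=7, d=25, C=37, tardiness=max(0,37-25)=12
Total tardiness = 31

31


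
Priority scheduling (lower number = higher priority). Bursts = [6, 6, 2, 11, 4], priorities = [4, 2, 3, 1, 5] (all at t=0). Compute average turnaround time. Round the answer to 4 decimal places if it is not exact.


Sort by priority (ascending = highest first):
Order: [(1, 11), (2, 6), (3, 2), (4, 6), (5, 4)]
Completion times:
  Priority 1, burst=11, C=11
  Priority 2, burst=6, C=17
  Priority 3, burst=2, C=19
  Priority 4, burst=6, C=25
  Priority 5, burst=4, C=29
Average turnaround = 101/5 = 20.2

20.2


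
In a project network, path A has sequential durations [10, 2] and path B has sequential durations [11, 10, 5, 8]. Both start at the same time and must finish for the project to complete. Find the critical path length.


Path A total = 10 + 2 = 12
Path B total = 11 + 10 + 5 + 8 = 34
Critical path = longest path = max(12, 34) = 34

34


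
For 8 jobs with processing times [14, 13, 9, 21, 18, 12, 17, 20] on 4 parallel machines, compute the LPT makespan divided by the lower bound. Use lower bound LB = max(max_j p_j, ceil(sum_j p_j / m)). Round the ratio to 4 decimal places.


LPT order: [21, 20, 18, 17, 14, 13, 12, 9]
Machine loads after assignment: [30, 32, 31, 31]
LPT makespan = 32
Lower bound = max(max_job, ceil(total/4)) = max(21, 31) = 31
Ratio = 32 / 31 = 1.0323

1.0323


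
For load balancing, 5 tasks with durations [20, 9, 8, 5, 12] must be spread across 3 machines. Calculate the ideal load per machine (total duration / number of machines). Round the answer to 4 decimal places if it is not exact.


Total processing time = 20 + 9 + 8 + 5 + 12 = 54
Number of machines = 3
Ideal balanced load = 54 / 3 = 18.0

18.0


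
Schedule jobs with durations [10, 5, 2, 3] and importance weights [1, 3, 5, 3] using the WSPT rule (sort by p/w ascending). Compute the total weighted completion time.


Compute p/w ratios and sort ascending (WSPT): [(2, 5), (3, 3), (5, 3), (10, 1)]
Compute weighted completion times:
  Job (p=2,w=5): C=2, w*C=5*2=10
  Job (p=3,w=3): C=5, w*C=3*5=15
  Job (p=5,w=3): C=10, w*C=3*10=30
  Job (p=10,w=1): C=20, w*C=1*20=20
Total weighted completion time = 75

75


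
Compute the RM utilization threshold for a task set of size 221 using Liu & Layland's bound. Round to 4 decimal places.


Compute 2^(1/221) = 1.0031413363
Subtract 1: 1.0031413363 - 1 = 0.0031413363
Multiply by n: 221 * 0.0031413363 = 0.6942353223
Round to 4 dp: 0.6942

0.6942


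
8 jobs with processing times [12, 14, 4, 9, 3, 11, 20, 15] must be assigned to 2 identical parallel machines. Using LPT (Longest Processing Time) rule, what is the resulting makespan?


Sort jobs in decreasing order (LPT): [20, 15, 14, 12, 11, 9, 4, 3]
Assign each job to the least loaded machine:
  Machine 1: jobs [20, 12, 9, 3], load = 44
  Machine 2: jobs [15, 14, 11, 4], load = 44
Makespan = max load = 44

44


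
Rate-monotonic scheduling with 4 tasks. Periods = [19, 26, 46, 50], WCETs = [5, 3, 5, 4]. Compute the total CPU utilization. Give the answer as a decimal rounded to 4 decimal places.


Compute individual utilizations (exact fractions):
  Task 1: C/T = 5/19 (approx. 0.2632)
  Task 2: C/T = 3/26 (approx. 0.1154)
  Task 3: C/T = 5/46 (approx. 0.1087)
  Task 4: C/T = 4/50 = 2/25 (approx. 0.08)
Total utilization U = 5/19 + 3/26 + 5/46 + 2/25 = 80562/142025
Rounded to 4 decimal places: U = 0.5672
RM (Liu & Layland) bound for 4 tasks = 0.756828; compare with U = 80562/142025 (approx. 0.567238)
U <= bound, so schedulable by RM sufficient condition.

0.5672


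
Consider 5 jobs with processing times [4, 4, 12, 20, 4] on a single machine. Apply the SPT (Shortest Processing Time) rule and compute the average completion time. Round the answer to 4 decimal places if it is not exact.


Sort jobs by processing time (SPT order): [4, 4, 4, 12, 20]
Compute completion times sequentially:
  Job 1: processing = 4, completes at 4
  Job 2: processing = 4, completes at 8
  Job 3: processing = 4, completes at 12
  Job 4: processing = 12, completes at 24
  Job 5: processing = 20, completes at 44
Sum of completion times = 92
Average completion time = 92/5 = 18.4

18.4


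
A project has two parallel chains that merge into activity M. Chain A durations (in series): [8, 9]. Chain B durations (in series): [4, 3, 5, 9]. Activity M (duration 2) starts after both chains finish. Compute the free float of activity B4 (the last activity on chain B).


ES(B4) = sum of predecessors on chain B = 12
EF(B4) = ES + duration = 12 + 9 = 21
Successor of B4 is M. ES(M) = max(sum(A), sum(B)) = max(17, 21) = 21
Free float = ES(successor) - EF(current) = 21 - 21 = 0

0


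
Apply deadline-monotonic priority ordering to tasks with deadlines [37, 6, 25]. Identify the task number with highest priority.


Sort tasks by relative deadline (ascending):
  Task 2: deadline = 6
  Task 3: deadline = 25
  Task 1: deadline = 37
Priority order (highest first): [2, 3, 1]
Highest priority task = 2

2


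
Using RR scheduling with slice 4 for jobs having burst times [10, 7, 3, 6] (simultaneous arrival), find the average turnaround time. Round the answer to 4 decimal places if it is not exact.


Time quantum = 4
Execution trace:
  J1 runs 4 units, time = 4
  J2 runs 4 units, time = 8
  J3 runs 3 units, time = 11
  J4 runs 4 units, time = 15
  J1 runs 4 units, time = 19
  J2 runs 3 units, time = 22
  J4 runs 2 units, time = 24
  J1 runs 2 units, time = 26
Finish times: [26, 22, 11, 24]
Average turnaround = 83/4 = 20.75

20.75


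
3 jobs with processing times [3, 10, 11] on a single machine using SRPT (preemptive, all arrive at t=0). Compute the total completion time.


Since all jobs arrive at t=0, SRPT equals SPT ordering.
SPT order: [3, 10, 11]
Completion times:
  Job 1: p=3, C=3
  Job 2: p=10, C=13
  Job 3: p=11, C=24
Total completion time = 3 + 13 + 24 = 40

40


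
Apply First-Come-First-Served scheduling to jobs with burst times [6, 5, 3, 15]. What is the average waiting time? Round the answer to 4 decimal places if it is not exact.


FCFS order (as given): [6, 5, 3, 15]
Waiting times:
  Job 1: wait = 0
  Job 2: wait = 6
  Job 3: wait = 11
  Job 4: wait = 14
Sum of waiting times = 31
Average waiting time = 31/4 = 7.75

7.75


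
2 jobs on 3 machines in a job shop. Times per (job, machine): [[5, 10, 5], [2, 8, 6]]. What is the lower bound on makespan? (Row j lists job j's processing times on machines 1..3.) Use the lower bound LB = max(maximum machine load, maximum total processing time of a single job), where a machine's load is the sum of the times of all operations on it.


Machine loads:
  Machine 1: 5 + 2 = 7
  Machine 2: 10 + 8 = 18
  Machine 3: 5 + 6 = 11
Max machine load = 18
Job totals:
  Job 1: 20
  Job 2: 16
Max job total = 20
Lower bound = max(18, 20) = 20

20


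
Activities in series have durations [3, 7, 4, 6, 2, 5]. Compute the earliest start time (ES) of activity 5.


Activity 5 starts after activities 1 through 4 complete.
Predecessor durations: [3, 7, 4, 6]
ES = 3 + 7 + 4 + 6 = 20

20


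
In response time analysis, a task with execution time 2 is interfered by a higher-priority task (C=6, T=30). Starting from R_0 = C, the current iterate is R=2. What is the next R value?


R_next = C + ceil(R_prev / T_hp) * C_hp
ceil(2 / 30) = ceil(0.0667) = 1
Interference = 1 * 6 = 6
R_next = 2 + 6 = 8

8


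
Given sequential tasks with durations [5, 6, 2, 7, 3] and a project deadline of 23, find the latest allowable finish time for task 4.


LF(activity 4) = deadline - sum of successor durations
Successors: activities 5 through 5 with durations [3]
Sum of successor durations = 3
LF = 23 - 3 = 20

20


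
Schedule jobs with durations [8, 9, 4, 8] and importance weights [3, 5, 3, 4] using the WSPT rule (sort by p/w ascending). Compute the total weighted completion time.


Compute p/w ratios and sort ascending (WSPT): [(4, 3), (9, 5), (8, 4), (8, 3)]
Compute weighted completion times:
  Job (p=4,w=3): C=4, w*C=3*4=12
  Job (p=9,w=5): C=13, w*C=5*13=65
  Job (p=8,w=4): C=21, w*C=4*21=84
  Job (p=8,w=3): C=29, w*C=3*29=87
Total weighted completion time = 248

248


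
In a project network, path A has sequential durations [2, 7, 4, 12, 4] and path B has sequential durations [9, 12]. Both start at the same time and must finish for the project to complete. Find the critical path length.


Path A total = 2 + 7 + 4 + 12 + 4 = 29
Path B total = 9 + 12 = 21
Critical path = longest path = max(29, 21) = 29

29


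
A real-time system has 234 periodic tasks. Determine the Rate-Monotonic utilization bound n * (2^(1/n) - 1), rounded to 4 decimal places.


Compute 2^(1/234) = 1.0029665590
Subtract 1: 1.0029665590 - 1 = 0.0029665590
Multiply by n: 234 * 0.0029665590 = 0.6941748060
Round to 4 dp: 0.6942

0.6942


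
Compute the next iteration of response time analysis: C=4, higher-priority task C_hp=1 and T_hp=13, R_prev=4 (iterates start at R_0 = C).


R_next = C + ceil(R_prev / T_hp) * C_hp
ceil(4 / 13) = ceil(0.3077) = 1
Interference = 1 * 1 = 1
R_next = 4 + 1 = 5

5


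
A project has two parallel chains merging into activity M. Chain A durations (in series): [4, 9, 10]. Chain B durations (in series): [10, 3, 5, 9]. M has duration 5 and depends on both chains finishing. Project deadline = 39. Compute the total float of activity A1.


Forward pass: ES(A1) = sum of predecessors on chain A = 0
EF = ES + duration = 0 + 4 = 4
Backward pass: LF(M) = deadline = 39; LS(M) = 39 - 5 = 34
LF(A1) = LS(M) - sum(successors on chain A) = 34 - 19 = 15
LS = LF - duration = 15 - 4 = 11
Total float = LS - ES = 11 - 0 = 11

11


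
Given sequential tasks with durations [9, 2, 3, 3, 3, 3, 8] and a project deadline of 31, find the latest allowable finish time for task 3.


LF(activity 3) = deadline - sum of successor durations
Successors: activities 4 through 7 with durations [3, 3, 3, 8]
Sum of successor durations = 17
LF = 31 - 17 = 14

14


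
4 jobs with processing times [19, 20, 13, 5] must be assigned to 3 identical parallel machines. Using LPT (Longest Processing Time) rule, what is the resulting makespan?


Sort jobs in decreasing order (LPT): [20, 19, 13, 5]
Assign each job to the least loaded machine:
  Machine 1: jobs [20], load = 20
  Machine 2: jobs [19], load = 19
  Machine 3: jobs [13, 5], load = 18
Makespan = max load = 20

20


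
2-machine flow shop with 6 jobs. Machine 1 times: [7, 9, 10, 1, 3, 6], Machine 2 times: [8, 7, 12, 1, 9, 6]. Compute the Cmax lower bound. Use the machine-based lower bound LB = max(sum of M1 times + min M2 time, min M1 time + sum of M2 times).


LB1 = sum(M1 times) + min(M2 times) = 36 + 1 = 37
LB2 = min(M1 times) + sum(M2 times) = 1 + 43 = 44
Lower bound = max(LB1, LB2) = max(37, 44) = 44

44


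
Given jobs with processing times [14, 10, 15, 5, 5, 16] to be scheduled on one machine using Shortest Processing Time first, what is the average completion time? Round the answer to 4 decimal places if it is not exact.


Sort jobs by processing time (SPT order): [5, 5, 10, 14, 15, 16]
Compute completion times sequentially:
  Job 1: processing = 5, completes at 5
  Job 2: processing = 5, completes at 10
  Job 3: processing = 10, completes at 20
  Job 4: processing = 14, completes at 34
  Job 5: processing = 15, completes at 49
  Job 6: processing = 16, completes at 65
Sum of completion times = 183
Average completion time = 183/6 = 30.5

30.5


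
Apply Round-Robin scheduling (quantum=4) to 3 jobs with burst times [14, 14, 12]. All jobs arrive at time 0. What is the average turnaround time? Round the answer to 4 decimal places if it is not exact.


Time quantum = 4
Execution trace:
  J1 runs 4 units, time = 4
  J2 runs 4 units, time = 8
  J3 runs 4 units, time = 12
  J1 runs 4 units, time = 16
  J2 runs 4 units, time = 20
  J3 runs 4 units, time = 24
  J1 runs 4 units, time = 28
  J2 runs 4 units, time = 32
  J3 runs 4 units, time = 36
  J1 runs 2 units, time = 38
  J2 runs 2 units, time = 40
Finish times: [38, 40, 36]
Average turnaround = 114/3 = 38.0

38.0


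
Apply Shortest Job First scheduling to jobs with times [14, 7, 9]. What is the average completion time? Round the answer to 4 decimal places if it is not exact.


SJF order (ascending): [7, 9, 14]
Completion times:
  Job 1: burst=7, C=7
  Job 2: burst=9, C=16
  Job 3: burst=14, C=30
Average completion = 53/3 = 17.6667

17.6667


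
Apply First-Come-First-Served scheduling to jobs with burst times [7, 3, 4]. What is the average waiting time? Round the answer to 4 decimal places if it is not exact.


FCFS order (as given): [7, 3, 4]
Waiting times:
  Job 1: wait = 0
  Job 2: wait = 7
  Job 3: wait = 10
Sum of waiting times = 17
Average waiting time = 17/3 = 5.6667

5.6667


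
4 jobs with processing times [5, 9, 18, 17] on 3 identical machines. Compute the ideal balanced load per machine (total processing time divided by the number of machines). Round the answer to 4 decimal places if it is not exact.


Total processing time = 5 + 9 + 18 + 17 = 49
Number of machines = 3
Ideal balanced load = 49 / 3 = 16.3333

16.3333


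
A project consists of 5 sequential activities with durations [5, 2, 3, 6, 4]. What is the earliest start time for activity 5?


Activity 5 starts after activities 1 through 4 complete.
Predecessor durations: [5, 2, 3, 6]
ES = 5 + 2 + 3 + 6 = 16

16


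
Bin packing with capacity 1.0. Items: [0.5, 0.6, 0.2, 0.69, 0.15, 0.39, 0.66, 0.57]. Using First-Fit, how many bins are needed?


Place items sequentially using First-Fit:
  Item 0.5 -> new Bin 1
  Item 0.6 -> new Bin 2
  Item 0.2 -> Bin 1 (now 0.7)
  Item 0.69 -> new Bin 3
  Item 0.15 -> Bin 1 (now 0.85)
  Item 0.39 -> Bin 2 (now 0.99)
  Item 0.66 -> new Bin 4
  Item 0.57 -> new Bin 5
Total bins used = 5

5


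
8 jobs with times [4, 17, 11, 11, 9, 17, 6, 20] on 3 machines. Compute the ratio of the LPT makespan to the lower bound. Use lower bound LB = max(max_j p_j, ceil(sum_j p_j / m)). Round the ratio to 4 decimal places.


LPT order: [20, 17, 17, 11, 11, 9, 6, 4]
Machine loads after assignment: [29, 34, 32]
LPT makespan = 34
Lower bound = max(max_job, ceil(total/3)) = max(20, 32) = 32
Ratio = 34 / 32 = 1.0625

1.0625


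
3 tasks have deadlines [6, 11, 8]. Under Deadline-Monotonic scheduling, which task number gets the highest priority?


Sort tasks by relative deadline (ascending):
  Task 1: deadline = 6
  Task 3: deadline = 8
  Task 2: deadline = 11
Priority order (highest first): [1, 3, 2]
Highest priority task = 1

1


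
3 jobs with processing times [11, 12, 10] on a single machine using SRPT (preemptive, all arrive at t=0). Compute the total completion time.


Since all jobs arrive at t=0, SRPT equals SPT ordering.
SPT order: [10, 11, 12]
Completion times:
  Job 1: p=10, C=10
  Job 2: p=11, C=21
  Job 3: p=12, C=33
Total completion time = 10 + 21 + 33 = 64

64


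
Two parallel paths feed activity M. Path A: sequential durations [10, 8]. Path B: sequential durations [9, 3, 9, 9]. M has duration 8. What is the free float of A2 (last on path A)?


ES(A2) = sum of predecessors on chain A = 10
EF(A2) = ES + duration = 10 + 8 = 18
Successor of A2 is M. ES(M) = max(sum(A), sum(B)) = max(18, 30) = 30
Free float = ES(successor) - EF(current) = 30 - 18 = 12

12


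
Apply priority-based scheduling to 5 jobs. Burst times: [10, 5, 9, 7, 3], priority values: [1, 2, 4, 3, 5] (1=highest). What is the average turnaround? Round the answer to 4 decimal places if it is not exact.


Sort by priority (ascending = highest first):
Order: [(1, 10), (2, 5), (3, 7), (4, 9), (5, 3)]
Completion times:
  Priority 1, burst=10, C=10
  Priority 2, burst=5, C=15
  Priority 3, burst=7, C=22
  Priority 4, burst=9, C=31
  Priority 5, burst=3, C=34
Average turnaround = 112/5 = 22.4

22.4


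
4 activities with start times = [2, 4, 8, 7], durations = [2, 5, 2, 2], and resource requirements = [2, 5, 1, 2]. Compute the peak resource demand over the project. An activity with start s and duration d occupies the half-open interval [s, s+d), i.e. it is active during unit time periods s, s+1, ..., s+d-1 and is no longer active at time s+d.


Each activity i is active on [start_i, start_i + duration_i).
Compute total resource usage per time slot:
  t=0: active resources = [], total = 0
  t=1: active resources = [], total = 0
  t=2: active resources = [2], total = 2
  t=3: active resources = [2], total = 2
  t=4: active resources = [5], total = 5
  t=5: active resources = [5], total = 5
  t=6: active resources = [5], total = 5
  t=7: active resources = [5, 2], total = 7
  t=8: active resources = [5, 1, 2], total = 8
  t=9: active resources = [1], total = 1
Peak resource demand = 8

8


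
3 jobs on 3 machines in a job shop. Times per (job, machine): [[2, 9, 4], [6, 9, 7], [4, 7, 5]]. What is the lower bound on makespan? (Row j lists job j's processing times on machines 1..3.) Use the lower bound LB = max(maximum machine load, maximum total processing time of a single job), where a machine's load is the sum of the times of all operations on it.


Machine loads:
  Machine 1: 2 + 6 + 4 = 12
  Machine 2: 9 + 9 + 7 = 25
  Machine 3: 4 + 7 + 5 = 16
Max machine load = 25
Job totals:
  Job 1: 15
  Job 2: 22
  Job 3: 16
Max job total = 22
Lower bound = max(25, 22) = 25

25


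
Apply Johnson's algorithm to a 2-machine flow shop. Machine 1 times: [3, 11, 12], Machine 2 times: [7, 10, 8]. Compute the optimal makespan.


Apply Johnson's rule:
  Group 1 (a <= b): [(1, 3, 7)]
  Group 2 (a > b): [(2, 11, 10), (3, 12, 8)]
Optimal job order: [1, 2, 3]
Schedule:
  Job 1: M1 done at 3, M2 done at 10
  Job 2: M1 done at 14, M2 done at 24
  Job 3: M1 done at 26, M2 done at 34
Makespan = 34

34


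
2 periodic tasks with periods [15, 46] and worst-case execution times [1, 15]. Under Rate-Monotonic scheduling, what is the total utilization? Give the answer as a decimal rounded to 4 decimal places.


Compute individual utilizations (exact fractions):
  Task 1: C/T = 1/15 (approx. 0.0667)
  Task 2: C/T = 15/46 (approx. 0.3261)
Total utilization U = 1/15 + 15/46 = 271/690
Rounded to 4 decimal places: U = 0.3928
RM (Liu & Layland) bound for 2 tasks = 0.828427; compare with U = 271/690 (approx. 0.392754)
U <= bound, so schedulable by RM sufficient condition.

0.3928


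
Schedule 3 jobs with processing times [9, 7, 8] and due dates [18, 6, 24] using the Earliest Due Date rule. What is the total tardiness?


Sort by due date (EDD order): [(7, 6), (9, 18), (8, 24)]
Compute completion times and tardiness:
  Job 1: p=7, d=6, C=7, tardiness=max(0,7-6)=1
  Job 2: p=9, d=18, C=16, tardiness=max(0,16-18)=0
  Job 3: p=8, d=24, C=24, tardiness=max(0,24-24)=0
Total tardiness = 1

1
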